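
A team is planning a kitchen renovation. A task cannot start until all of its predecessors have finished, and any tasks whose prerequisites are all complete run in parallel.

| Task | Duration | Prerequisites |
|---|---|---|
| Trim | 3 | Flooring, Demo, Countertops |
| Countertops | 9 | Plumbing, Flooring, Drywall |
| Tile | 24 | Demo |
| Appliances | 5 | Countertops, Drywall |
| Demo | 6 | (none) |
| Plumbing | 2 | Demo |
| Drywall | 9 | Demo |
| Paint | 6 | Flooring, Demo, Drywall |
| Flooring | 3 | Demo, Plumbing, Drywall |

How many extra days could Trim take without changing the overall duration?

2

Critical path: Demo→Drywall→Flooring→Countertops→Appliances = 6+9+3+9+5 = 32, so the finish is 32 days.
The longest chain containing Trim totals 30 days.
Slack of Trim = 29 − 27 = 2 days.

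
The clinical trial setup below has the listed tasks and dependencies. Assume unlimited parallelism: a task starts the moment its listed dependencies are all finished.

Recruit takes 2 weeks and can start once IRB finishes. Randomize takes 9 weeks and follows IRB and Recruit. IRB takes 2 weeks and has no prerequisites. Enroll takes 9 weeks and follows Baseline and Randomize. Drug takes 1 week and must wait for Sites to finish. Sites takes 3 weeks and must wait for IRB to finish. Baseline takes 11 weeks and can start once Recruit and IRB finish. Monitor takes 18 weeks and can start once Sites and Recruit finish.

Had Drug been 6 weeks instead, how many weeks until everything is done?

24

The binding path is IRB→Recruit→Baseline→Enroll = 2+2+11+9 = 24; finish at 24 weeks.
Drug is off the critical path — its longest chain is 6 weeks, giving 18 of slack.
The critical path is still IRB→Recruit→Baseline→Enroll; finish is now 24 weeks.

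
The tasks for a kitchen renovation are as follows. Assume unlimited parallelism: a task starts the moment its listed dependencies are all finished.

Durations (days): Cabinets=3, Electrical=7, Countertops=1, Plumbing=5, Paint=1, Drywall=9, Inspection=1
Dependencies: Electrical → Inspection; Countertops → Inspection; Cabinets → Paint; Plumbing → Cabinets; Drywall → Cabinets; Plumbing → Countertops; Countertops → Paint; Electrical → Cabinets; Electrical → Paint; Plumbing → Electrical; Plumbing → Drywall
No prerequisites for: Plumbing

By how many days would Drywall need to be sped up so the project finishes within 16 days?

Current finish: 18 days; target: 16.
Drywall is on every critical path, so each day cut from Drywall cuts the finish by one (this holds down to a finish of 16).
Need 18 − 16 = 2 days off Drywall → Drywall becomes 7 days, finish becomes 16.

2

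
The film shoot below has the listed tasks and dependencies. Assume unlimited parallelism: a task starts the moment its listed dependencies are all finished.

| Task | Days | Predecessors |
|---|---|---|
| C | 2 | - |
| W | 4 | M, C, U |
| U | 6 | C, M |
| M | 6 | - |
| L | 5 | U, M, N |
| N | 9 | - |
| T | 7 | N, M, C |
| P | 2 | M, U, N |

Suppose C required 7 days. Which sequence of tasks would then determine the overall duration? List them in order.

Actual critical path: M→U→L = 6+6+5 = 17 ⇒ 17 days.
C is off the critical path — its longest chain is 13 days, giving 4 of slack.
The binding chain switches to C→U→L = 7+6+5 = 18; finish 18 days.

C, U, L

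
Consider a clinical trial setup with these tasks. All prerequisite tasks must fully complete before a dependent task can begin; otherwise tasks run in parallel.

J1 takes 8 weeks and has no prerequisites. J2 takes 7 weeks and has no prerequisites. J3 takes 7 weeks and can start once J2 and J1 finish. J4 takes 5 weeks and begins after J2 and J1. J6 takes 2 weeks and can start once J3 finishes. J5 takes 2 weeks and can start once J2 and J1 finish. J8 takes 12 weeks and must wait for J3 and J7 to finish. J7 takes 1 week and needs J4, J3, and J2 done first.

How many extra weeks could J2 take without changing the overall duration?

Critical path: J1→J3→J7→J8 = 8+7+1+12 = 28, so the finish is 28 weeks.
Longest path through J2: 27 weeks (earliest finish 7, latest finish 8).
Slack of J2 = 1 − 0 = 1 week.

1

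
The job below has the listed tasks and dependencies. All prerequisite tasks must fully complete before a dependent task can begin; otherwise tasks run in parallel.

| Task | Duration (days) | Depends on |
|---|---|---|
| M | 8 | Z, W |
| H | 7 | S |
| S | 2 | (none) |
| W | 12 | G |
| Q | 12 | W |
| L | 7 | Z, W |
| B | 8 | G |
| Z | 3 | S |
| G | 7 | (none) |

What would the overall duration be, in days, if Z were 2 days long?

31

Baseline: G→W→Q = 7+12+12 = 31 → 31 days.
Z is off the critical path — its longest chain is 13 days, giving 18 of slack.
The critical path is still G→W→Q; finish is now 31 days.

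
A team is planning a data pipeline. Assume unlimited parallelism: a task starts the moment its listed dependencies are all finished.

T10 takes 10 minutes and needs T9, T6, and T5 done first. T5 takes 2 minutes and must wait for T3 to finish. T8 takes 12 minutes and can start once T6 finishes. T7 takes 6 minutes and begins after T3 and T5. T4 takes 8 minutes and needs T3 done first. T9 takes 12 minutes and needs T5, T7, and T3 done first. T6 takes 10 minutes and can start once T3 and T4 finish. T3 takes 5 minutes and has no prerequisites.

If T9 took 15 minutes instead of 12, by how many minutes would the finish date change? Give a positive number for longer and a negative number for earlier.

Critical path before the change: T3→T5→T7→T9→T10 = 5+2+6+12+10 = 35 giving 35 minutes.
Since T9 is critical, the +3 change carries straight to that chain (now 38 minutes).
No other chain overtakes it, so the finish is 38 minutes.
Change in finish: 38 − 35 = +3 minutes.

3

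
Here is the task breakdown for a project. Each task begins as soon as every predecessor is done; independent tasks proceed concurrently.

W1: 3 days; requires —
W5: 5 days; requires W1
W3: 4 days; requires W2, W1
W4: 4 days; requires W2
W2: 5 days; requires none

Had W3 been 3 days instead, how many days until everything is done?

Actual critical path: W2→W3 = 5+4 = 9 ⇒ 9 days.
W3 lies on that path, so at 3 days the path becomes 8 days.
Now W2→W4 = 5+4 = 9 is longest, so the finish becomes 9 days.

9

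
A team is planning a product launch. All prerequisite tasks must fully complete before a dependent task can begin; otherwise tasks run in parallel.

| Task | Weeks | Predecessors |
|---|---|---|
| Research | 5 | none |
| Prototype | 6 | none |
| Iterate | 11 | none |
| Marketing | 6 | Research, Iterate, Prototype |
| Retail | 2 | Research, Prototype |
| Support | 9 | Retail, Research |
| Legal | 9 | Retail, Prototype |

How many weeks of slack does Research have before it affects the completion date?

Prototype→Retail→Support = 6+2+9 = 17 sets the makespan at 17 weeks.
The longest chain containing Research totals 16 weeks.
So Research can slip 6 − 5 = 1 week.

1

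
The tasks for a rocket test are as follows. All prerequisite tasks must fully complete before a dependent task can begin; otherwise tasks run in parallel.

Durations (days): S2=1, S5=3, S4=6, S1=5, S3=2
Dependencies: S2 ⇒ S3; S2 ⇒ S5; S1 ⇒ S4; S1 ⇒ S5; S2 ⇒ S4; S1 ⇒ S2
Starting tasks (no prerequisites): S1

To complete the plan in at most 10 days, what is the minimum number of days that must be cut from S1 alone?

Current finish: 12 days; target: 10.
S1 is on every critical path, so each day cut from S1 cuts the finish by one (this holds down to a finish of 8).
Need 12 − 10 = 2 days off S1 → S1 becomes 3 days, finish becomes 10.

2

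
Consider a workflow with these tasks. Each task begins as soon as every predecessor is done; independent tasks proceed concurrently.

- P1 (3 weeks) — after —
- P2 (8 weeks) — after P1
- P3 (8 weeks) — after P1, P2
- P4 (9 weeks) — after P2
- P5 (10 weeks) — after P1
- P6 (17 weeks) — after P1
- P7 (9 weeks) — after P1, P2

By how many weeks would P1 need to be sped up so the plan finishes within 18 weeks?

Current finish: 20 weeks; target: 18.
P1 is on every critical path, so each week cut from P1 cuts the finish by one (this holds down to a finish of 18).
Need 20 − 18 = 2 weeks off P1 → P1 becomes 1 week, finish becomes 18.

2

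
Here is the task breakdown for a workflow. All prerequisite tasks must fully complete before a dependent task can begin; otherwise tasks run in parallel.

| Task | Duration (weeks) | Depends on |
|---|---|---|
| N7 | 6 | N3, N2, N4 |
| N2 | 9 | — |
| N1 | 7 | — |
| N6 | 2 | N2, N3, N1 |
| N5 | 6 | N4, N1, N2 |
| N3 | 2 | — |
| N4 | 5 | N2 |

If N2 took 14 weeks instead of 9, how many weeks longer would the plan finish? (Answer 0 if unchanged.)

Baseline: N2→N4→N5 = 9+5+6 = 20 → 20 weeks.
N2 is on the critical path; changing it to 14 makes that path 25 weeks.
The critical path is still N2→N4→N5; finish is now 25 weeks.
Change in finish: 25 − 20 = +5 weeks.

5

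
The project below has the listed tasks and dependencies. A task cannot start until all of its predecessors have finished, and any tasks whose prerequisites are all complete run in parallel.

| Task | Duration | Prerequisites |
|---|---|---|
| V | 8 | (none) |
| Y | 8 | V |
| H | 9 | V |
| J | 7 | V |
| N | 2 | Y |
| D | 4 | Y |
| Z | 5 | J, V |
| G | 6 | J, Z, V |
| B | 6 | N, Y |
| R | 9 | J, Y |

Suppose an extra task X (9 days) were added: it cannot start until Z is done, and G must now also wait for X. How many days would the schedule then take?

Originally the schedule takes 26 days.
With X inserted, G now waits for max(J, Z, V, X).
New critical path: V→J→Z→X→G = 8+7+5+9+6 = 35 ⇒ 35 days.

35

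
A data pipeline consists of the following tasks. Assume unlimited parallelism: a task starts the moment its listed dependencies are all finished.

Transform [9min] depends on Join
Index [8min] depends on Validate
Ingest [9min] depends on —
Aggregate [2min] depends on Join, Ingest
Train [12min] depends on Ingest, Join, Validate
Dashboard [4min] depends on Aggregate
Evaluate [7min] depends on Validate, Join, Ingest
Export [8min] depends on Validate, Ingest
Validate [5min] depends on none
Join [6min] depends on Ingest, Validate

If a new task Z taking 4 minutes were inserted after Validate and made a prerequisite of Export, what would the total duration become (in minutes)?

Originally the plan takes 27 minutes.
With Z inserted, Export now waits for max(Validate, Ingest, Z).
New critical path: Ingest→Join→Train = 9+6+12 = 27 ⇒ 27 minutes.

27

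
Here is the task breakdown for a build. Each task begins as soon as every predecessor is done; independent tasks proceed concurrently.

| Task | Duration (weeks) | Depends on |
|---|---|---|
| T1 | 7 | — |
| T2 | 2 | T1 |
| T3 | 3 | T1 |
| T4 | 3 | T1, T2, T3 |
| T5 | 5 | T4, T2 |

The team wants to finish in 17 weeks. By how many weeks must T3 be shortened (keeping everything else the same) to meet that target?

1

Current finish: 18 weeks; target: 17.
T3 is on every critical path, so each week cut from T3 cuts the finish by one (this holds down to a finish of 17).
Need 18 − 17 = 1 week off T3 → T3 becomes 2 weeks, finish becomes 17.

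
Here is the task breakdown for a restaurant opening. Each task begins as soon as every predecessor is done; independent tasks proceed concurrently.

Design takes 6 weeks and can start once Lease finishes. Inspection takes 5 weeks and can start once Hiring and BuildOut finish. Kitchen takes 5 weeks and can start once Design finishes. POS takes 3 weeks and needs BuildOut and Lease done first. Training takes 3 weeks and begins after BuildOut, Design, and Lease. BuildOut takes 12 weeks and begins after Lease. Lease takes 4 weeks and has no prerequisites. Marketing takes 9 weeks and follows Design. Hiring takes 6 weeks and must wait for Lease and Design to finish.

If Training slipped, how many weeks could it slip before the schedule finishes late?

2

Lease→Design→Hiring→Inspection = 4+6+6+5 = 21 sets the makespan at 21 weeks.
Training finishes as early as 19 and must finish by 21.
Float = 21 − 19 = 2.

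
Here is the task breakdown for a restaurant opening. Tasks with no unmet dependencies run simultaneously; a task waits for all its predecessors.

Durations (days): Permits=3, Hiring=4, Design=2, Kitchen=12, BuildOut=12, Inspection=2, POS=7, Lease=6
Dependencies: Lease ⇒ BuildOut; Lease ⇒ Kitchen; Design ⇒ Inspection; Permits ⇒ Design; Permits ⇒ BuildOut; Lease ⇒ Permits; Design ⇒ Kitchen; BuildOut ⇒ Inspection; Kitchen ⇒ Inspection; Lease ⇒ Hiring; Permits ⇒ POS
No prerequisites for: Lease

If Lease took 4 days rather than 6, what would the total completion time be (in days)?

23

Baseline: Lease→Permits→Design→Kitchen→Inspection = 6+3+2+12+2 = 25 → 25 days.
Since Lease is critical, the -2 change carries straight to that chain (now 23 days).
That remains the longest chain; total 23 days.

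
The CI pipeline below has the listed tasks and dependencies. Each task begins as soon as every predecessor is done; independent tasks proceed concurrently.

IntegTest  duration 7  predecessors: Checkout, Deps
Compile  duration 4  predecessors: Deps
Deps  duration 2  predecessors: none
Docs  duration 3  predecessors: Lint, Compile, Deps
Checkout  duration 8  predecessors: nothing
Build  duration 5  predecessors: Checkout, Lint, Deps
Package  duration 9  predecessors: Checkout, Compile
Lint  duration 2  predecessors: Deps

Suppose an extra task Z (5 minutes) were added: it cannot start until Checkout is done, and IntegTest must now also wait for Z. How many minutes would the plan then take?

20

Originally the plan takes 17 minutes.
With Z inserted, IntegTest now waits for max(Checkout, Deps, Z).
New critical path: Checkout→Z→IntegTest = 8+5+7 = 20 ⇒ 20 minutes.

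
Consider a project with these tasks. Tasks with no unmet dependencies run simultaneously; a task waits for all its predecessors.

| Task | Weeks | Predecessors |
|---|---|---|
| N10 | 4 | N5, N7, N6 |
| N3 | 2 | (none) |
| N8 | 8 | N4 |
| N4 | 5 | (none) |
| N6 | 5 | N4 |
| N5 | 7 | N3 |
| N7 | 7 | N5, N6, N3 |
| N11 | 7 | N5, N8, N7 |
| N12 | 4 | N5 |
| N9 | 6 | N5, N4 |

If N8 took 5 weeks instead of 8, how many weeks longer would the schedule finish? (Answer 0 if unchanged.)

Critical path before the change: N4→N6→N7→N11 = 5+5+7+7 = 24 giving 24 weeks.
The longest path through N8 is only 20 weeks, so N8 has float 4.
No other chain overtakes it, so the finish is 24 weeks.
Change in finish: 24 − 24 = +0 weeks.

0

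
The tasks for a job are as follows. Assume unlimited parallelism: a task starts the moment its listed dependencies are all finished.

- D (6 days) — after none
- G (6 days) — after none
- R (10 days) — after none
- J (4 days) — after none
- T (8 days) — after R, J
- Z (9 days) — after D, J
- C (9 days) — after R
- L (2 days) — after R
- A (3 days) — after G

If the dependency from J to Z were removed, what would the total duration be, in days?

Original critical path: R→C = 10+9 = 19 ⇒ 19 days.
Dropping J→Z doesn't change Z's earliest start (6); another predecessor still binds.
New critical path: R→C = 10+9 = 19 ⇒ 19 days.

19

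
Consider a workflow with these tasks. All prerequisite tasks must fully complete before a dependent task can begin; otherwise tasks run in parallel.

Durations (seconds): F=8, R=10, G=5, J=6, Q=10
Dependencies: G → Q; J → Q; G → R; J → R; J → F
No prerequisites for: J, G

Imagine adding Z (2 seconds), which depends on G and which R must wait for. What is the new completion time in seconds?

Originally the schedule takes 16 seconds.
With Z inserted, R now waits for max(G, J, Z).
New critical path: G→Z→R = 5+2+10 = 17 ⇒ 17 seconds.

17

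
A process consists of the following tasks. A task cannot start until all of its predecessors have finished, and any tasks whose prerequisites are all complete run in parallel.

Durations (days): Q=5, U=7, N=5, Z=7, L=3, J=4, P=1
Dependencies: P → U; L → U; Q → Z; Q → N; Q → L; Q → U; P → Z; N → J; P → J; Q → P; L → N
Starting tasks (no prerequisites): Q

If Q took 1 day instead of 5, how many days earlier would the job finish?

4

Critical path before the change: Q→L→N→J = 5+3+5+4 = 17 giving 17 days.
Q is on the critical path; changing it to 1 makes that path 13 days.
No other chain overtakes it, so the finish is 13 days.
Change in finish: 13 − 17 = -4 days.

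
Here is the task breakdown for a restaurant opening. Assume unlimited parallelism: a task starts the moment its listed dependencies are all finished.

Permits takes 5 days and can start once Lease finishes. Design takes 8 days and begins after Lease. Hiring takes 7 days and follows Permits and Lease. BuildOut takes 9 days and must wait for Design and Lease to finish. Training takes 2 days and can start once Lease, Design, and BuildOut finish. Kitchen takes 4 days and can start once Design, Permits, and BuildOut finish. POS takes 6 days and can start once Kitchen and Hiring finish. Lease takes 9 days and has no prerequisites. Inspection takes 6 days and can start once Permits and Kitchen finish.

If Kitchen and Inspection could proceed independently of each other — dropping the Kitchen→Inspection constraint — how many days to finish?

Before: longest chain Lease→Design→BuildOut→Kitchen→POS = 9+8+9+4+6 = 36, finish 36.
Without Kitchen→Inspection, Inspection's earliest start moves from 30 to 14.
After: Lease→Design→BuildOut→Kitchen→POS = 9+8+9+4+6 = 36 → 36 days.

36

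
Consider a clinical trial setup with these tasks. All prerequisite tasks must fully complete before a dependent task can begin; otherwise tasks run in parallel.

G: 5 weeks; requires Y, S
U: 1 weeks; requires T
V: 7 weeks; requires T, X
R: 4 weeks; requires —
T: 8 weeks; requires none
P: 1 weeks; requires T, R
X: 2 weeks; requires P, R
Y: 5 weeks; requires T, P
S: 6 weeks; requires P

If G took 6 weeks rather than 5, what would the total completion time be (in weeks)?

Baseline: T→P→S→G = 8+1+6+5 = 20 → 20 weeks.
G is on the critical path; changing it to 6 makes that path 21 weeks.
That remains the longest chain; total 21 weeks.

21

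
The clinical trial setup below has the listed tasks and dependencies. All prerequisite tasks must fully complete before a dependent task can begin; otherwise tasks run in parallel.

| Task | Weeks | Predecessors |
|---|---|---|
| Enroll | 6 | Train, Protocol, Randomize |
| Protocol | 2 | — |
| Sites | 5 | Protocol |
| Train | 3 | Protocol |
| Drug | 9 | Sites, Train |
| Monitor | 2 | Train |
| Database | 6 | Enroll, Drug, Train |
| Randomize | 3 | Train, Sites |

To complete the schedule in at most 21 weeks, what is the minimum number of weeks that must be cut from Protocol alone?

Current finish: 22 weeks; target: 21.
Protocol is on every critical path, so each week cut from Protocol cuts the finish by one (this holds down to a finish of 21).
Need 22 − 21 = 1 week off Protocol → Protocol becomes 1 week, finish becomes 21.

1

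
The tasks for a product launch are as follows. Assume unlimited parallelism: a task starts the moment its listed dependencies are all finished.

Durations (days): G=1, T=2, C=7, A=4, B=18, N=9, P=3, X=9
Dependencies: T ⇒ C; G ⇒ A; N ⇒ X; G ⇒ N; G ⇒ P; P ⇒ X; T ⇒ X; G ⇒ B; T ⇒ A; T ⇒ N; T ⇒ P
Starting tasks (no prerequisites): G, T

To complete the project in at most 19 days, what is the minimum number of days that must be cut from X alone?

1

Current finish: 20 days; target: 19.
X is on every critical path, so each day cut from X cuts the finish by one (this holds down to a finish of 19).
Need 20 − 19 = 1 day off X → X becomes 8 days, finish becomes 19.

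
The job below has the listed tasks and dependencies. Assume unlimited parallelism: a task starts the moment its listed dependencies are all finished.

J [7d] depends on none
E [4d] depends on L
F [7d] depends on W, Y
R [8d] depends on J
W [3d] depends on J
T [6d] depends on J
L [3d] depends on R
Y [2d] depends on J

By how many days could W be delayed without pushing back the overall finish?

The longest chain is J→R→L→E = 7+8+3+4 = 22; overall finish 22 days.
Longest path through W: 17 days (earliest finish 10, latest finish 15).
Slack of W = 12 − 7 = 5 days.

5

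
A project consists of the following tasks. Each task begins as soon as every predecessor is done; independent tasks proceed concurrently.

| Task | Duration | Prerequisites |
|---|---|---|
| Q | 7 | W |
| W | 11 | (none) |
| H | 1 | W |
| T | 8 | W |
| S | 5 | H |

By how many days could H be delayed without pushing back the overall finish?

2

The longest chain is W→T = 11+8 = 19; overall finish 19 days.
Longest path through H: 17 days (earliest finish 12, latest finish 14).
Float = 19 − 17 = 2.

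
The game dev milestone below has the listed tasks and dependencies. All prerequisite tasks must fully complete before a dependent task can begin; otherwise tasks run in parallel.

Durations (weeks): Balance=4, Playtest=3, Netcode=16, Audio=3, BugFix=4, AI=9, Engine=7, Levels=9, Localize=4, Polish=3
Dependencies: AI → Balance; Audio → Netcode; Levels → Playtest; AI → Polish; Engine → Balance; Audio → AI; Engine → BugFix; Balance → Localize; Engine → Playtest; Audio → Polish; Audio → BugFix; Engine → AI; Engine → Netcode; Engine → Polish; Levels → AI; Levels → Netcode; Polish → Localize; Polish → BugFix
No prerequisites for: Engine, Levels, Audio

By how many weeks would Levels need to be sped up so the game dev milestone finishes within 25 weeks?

Current finish: 26 weeks; target: 25.
Levels is on every critical path, so each week cut from Levels cuts the finish by one (this holds down to a finish of 24).
Need 26 − 25 = 1 week off Levels → Levels becomes 8 weeks, finish becomes 25.

1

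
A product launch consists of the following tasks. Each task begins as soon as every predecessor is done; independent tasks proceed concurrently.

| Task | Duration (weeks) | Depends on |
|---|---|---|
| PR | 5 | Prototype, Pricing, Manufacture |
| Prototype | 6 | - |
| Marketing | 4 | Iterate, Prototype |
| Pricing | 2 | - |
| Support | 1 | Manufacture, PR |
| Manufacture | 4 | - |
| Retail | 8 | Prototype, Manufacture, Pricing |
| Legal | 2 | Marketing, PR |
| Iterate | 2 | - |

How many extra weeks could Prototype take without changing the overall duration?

0

Critical path: Prototype→Retail = 6+8 = 14, so the finish is 14 weeks.
Prototype finishes as early as 6 and must finish by 6.
Slack of Prototype = 0 − 0 = 0 weeks.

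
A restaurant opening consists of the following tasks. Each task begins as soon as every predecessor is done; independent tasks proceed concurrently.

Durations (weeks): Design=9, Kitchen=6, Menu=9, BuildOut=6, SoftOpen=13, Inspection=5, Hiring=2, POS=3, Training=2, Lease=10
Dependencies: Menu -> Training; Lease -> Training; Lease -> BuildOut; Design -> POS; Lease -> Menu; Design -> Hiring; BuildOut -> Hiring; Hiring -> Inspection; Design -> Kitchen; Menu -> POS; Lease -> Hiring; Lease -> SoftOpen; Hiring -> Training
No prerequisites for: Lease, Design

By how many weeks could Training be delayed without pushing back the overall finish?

2

Lease→BuildOut→Hiring→Inspection = 10+6+2+5 = 23 sets the makespan at 23 weeks.
Longest path through Training: 21 weeks (earliest finish 21, latest finish 23).
Float = 23 − 21 = 2.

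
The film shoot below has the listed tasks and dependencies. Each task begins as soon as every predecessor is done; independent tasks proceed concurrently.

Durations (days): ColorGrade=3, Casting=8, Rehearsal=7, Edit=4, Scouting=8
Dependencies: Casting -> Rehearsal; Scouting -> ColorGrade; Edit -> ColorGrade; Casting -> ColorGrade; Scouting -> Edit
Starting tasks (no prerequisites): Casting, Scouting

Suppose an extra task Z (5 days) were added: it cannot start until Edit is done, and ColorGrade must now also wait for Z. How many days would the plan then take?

Originally the plan takes 15 days.
With Z inserted, ColorGrade now waits for max(Edit, Casting, Scouting, Z).
New critical path: Scouting→Edit→Z→ColorGrade = 8+4+5+3 = 20 ⇒ 20 days.

20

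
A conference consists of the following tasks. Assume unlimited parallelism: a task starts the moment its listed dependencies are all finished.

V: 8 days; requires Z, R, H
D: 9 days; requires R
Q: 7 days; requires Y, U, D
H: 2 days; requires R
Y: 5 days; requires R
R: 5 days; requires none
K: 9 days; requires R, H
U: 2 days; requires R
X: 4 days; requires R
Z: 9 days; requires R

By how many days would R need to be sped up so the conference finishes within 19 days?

3

Current finish: 22 days; target: 19.
R is on every critical path, so each day cut from R cuts the finish by one (this holds down to a finish of 18).
Need 22 − 19 = 3 days off R → R becomes 2 days, finish becomes 19.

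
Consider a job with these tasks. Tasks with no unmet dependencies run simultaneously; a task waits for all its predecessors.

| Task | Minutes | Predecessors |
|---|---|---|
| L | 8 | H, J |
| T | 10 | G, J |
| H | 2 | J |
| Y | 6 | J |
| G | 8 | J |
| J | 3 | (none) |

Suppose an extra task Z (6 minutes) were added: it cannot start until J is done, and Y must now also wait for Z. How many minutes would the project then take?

21

Originally the project takes 21 minutes.
With Z inserted, Y now waits for max(J, Z).
New critical path: J→G→T = 3+8+10 = 21 ⇒ 21 minutes.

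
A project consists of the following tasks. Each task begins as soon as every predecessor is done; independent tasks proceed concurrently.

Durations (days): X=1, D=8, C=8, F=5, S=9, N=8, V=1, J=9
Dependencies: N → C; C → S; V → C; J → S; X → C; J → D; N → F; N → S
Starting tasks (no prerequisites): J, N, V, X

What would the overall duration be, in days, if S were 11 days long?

The binding path is N→C→S = 8+8+9 = 25; finish at 25 days.
Since S is critical, the +2 change carries straight to that chain (now 27 days).
The critical path is still N→C→S; finish is now 27 days.

27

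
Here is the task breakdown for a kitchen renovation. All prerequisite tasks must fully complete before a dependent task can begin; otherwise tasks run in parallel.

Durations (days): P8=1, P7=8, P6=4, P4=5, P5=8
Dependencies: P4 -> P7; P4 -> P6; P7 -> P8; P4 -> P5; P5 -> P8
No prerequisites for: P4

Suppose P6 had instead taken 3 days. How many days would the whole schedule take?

14

As given, the longest chain is P4→P5→P8 = 5+8+1 = 14, so the finish is 14 days.
P6 has 5 days of float (longest path through it is 9).
The critical path is still P4→P5→P8; finish is now 14 days.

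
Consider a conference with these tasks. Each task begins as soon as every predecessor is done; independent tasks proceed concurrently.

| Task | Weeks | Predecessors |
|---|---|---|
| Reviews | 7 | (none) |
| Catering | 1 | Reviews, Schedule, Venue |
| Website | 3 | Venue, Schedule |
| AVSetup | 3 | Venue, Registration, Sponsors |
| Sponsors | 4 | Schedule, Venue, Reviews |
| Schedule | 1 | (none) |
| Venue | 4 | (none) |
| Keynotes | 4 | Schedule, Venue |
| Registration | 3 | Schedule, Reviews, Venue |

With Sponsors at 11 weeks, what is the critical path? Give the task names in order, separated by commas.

As given, the longest chain is Reviews→Sponsors→AVSetup = 7+4+3 = 14, so the finish is 14 weeks.
Sponsors lies on that path, so at 11 weeks the path becomes 21 weeks.
The critical path is still Reviews→Sponsors→AVSetup; finish is now 21 weeks.

Reviews, Sponsors, AVSetup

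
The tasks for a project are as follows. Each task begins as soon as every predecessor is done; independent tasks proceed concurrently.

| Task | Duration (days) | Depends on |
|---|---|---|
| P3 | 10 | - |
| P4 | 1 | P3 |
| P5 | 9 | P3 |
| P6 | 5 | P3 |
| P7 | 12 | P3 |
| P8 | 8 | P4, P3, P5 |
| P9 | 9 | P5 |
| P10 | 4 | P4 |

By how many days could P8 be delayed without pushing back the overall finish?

Critical path: P3→P5→P9 = 10+9+9 = 28, so the finish is 28 days.
Longest path through P8: 27 days (earliest finish 27, latest finish 28).
So P8 can slip 28 − 27 = 1 day.

1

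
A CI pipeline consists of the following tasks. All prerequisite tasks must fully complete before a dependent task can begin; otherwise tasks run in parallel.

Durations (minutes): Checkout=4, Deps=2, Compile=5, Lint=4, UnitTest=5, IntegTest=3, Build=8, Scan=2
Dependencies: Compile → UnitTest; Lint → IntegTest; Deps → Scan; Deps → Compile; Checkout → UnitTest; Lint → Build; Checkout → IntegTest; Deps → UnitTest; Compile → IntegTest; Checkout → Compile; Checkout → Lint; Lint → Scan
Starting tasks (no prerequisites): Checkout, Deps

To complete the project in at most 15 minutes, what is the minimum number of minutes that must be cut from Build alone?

1

Current finish: 16 minutes; target: 15.
Build is on every critical path, so each minute cut from Build cuts the finish by one (this holds down to a finish of 14).
Need 16 − 15 = 1 minute off Build → Build becomes 7 minutes, finish becomes 15.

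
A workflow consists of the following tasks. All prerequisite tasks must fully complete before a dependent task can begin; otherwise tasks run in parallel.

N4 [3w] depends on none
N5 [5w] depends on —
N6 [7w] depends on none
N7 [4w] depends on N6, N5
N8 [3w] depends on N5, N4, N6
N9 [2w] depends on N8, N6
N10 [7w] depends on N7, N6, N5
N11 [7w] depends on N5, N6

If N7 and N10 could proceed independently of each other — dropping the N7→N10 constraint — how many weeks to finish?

14

With the dependency in place, N6→N7→N10 = 7+4+7 = 18 sets the finish at 18 weeks.
Without N7→N10, N10's earliest start moves from 11 to 7.
After: N6→N10 = 7+7 = 14 → 14 weeks.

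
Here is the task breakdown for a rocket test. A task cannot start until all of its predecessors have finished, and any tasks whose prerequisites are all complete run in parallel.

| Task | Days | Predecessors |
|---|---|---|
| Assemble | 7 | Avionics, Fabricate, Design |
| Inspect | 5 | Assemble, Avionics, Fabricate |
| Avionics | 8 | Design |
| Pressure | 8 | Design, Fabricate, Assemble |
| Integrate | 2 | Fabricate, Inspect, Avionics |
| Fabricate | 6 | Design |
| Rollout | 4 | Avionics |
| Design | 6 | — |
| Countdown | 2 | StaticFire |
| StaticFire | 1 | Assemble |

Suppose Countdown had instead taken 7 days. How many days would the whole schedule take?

Actual critical path: Design→Avionics→Assemble→Pressure = 6+8+7+8 = 29 ⇒ 29 days.
The longest path through Countdown is only 24 days, so Countdown has float 5.
The critical path is still Design→Avionics→Assemble→Pressure; finish is now 29 days.

29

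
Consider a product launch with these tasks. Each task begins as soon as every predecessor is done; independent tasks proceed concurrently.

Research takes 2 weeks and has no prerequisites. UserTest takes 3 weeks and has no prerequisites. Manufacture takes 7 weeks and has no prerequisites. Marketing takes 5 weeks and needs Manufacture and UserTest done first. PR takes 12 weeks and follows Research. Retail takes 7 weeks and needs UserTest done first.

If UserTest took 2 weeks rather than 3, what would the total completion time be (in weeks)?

Actual critical path: Research→PR = 2+12 = 14 ⇒ 14 weeks.
UserTest has 4 weeks of float (longest path through it is 10).
That remains the longest chain; total 14 weeks.

14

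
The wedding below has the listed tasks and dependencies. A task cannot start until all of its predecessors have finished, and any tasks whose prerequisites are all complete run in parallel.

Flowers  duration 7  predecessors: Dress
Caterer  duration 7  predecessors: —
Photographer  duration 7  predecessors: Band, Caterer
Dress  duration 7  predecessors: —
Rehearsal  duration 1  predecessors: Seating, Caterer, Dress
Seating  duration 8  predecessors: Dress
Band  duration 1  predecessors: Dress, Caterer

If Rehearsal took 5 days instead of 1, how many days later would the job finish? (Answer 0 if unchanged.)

4

Actual critical path: Dress→Seating→Rehearsal = 7+8+1 = 16 ⇒ 16 days.
Rehearsal lies on that path, so at 5 days the path becomes 20 days.
That remains the longest chain; total 20 days.
Change in finish: 20 − 16 = +4 days.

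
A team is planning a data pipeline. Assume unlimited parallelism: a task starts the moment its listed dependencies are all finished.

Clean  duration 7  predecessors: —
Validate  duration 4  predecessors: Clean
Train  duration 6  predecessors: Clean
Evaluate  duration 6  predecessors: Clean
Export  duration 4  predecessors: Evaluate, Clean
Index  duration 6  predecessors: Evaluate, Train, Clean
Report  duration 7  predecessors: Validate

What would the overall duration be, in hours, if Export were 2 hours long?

19

Baseline: Clean→Train→Index = 7+6+6 = 19 → 19 hours.
Export has 2 hours of float (longest path through it is 17).
No other chain overtakes it, so the finish is 19 hours.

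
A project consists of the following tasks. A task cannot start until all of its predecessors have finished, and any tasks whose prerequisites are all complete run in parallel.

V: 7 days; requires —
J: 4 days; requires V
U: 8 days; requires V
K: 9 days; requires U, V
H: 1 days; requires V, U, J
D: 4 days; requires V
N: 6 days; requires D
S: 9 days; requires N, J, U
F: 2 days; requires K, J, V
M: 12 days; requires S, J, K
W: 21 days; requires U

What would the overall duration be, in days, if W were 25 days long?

Critical path before the change: V→D→N→S→M = 7+4+6+9+12 = 38 giving 38 days.
The longest path through W is only 36 days, so W has float 2.
The binding chain switches to V→U→W = 7+8+25 = 40; finish 40 days.

40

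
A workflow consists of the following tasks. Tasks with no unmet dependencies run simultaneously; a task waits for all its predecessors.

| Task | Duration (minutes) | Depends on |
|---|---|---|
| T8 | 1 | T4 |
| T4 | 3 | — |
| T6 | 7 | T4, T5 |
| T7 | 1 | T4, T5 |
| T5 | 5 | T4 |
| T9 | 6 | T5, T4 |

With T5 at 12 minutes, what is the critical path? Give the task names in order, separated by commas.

Critical path before the change: T4→T5→T6 = 3+5+7 = 15 giving 15 minutes.
T5 lies on that path, so at 12 minutes the path becomes 22 minutes.
The critical path is still T4→T5→T6; finish is now 22 minutes.

T4, T5, T6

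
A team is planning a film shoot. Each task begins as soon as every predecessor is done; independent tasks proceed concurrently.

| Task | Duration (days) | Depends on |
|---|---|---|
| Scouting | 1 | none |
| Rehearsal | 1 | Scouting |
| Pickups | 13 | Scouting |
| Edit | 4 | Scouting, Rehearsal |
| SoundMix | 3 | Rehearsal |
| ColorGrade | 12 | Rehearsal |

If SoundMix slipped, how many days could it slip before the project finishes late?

9

The longest chain is Scouting→Rehearsal→ColorGrade = 1+1+12 = 14; overall finish 14 days.
SoundMix finishes as early as 5 and must finish by 14.
Float = 14 − 5 = 9.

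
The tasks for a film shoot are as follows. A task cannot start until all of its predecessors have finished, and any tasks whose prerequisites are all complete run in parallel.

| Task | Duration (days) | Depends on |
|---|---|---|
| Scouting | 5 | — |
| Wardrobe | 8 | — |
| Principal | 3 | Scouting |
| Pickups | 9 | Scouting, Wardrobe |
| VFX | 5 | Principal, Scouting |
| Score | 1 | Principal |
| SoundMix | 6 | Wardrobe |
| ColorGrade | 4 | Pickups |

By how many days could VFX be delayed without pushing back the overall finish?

Critical path: Wardrobe→Pickups→ColorGrade = 8+9+4 = 21, so the finish is 21 days.
VFX finishes as early as 13 and must finish by 21.
Slack of VFX = 16 − 8 = 8 days.

8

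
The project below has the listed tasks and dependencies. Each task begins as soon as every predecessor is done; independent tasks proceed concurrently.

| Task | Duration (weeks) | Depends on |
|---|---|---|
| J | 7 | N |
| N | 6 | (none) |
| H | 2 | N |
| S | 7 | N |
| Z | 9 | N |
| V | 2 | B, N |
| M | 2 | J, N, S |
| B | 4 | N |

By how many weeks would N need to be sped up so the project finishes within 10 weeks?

5

Current finish: 15 weeks; target: 10.
N is on every critical path, so each week cut from N cuts the finish by one (this holds down to a finish of 10).
Need 15 − 10 = 5 weeks off N → N becomes 1 week, finish becomes 10.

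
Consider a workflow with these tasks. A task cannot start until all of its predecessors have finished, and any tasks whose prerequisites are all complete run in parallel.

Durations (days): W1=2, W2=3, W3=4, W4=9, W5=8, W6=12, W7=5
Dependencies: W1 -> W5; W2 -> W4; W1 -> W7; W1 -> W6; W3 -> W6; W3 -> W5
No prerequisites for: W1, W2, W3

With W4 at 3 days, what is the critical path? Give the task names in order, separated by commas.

W3, W6

Baseline: W3→W6 = 4+12 = 16 → 16 days.
The longest path through W4 is only 12 days, so W4 has float 4.
The critical path is still W3→W6; finish is now 16 days.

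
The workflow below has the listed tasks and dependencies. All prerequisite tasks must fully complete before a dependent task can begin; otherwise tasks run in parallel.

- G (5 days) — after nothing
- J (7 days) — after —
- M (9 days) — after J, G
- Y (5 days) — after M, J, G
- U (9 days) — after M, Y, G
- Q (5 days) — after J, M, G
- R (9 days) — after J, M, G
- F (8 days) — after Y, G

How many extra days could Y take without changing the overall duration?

Critical path: J→M→Y→U = 7+9+5+9 = 30, so the finish is 30 days.
Longest path through Y: 30 days (earliest finish 21, latest finish 21).
Slack of Y = 16 − 16 = 0 days.

0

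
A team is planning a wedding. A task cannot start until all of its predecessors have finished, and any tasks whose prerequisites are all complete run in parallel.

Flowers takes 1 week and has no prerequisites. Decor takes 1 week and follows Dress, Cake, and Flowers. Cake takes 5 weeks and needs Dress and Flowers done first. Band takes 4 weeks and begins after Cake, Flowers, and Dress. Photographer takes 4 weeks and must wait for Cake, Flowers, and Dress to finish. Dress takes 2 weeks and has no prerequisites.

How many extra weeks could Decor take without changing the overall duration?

3

The longest chain is Dress→Cake→Band = 2+5+4 = 11; overall finish 11 weeks.
Decor finishes as early as 8 and must finish by 11.
So Decor can slip 11 − 8 = 3 weeks.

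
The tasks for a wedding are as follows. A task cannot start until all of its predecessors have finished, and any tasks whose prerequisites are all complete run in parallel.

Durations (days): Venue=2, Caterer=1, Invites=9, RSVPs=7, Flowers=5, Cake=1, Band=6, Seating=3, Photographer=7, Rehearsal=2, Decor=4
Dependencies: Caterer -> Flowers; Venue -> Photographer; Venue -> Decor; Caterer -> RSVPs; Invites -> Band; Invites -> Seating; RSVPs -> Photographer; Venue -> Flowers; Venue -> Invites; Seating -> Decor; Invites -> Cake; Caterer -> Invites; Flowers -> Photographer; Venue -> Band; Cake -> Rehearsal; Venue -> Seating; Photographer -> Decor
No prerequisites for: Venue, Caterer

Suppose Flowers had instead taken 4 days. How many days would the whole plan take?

Actual critical path: Caterer→RSVPs→Photographer→Decor = 1+7+7+4 = 19 ⇒ 19 days.
The longest path through Flowers is only 18 days, so Flowers has float 1.
No other chain overtakes it, so the finish is 19 days.

19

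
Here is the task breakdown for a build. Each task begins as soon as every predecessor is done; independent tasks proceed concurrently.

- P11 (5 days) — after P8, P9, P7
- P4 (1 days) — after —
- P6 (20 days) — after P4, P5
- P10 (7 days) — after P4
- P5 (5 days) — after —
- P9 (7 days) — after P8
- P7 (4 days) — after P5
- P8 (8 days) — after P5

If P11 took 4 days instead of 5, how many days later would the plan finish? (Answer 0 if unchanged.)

0

Baseline: P5→P8→P9→P11 = 5+8+7+5 = 25 → 25 days.
P11 lies on that path, so at 4 days the path becomes 24 days.
Now P5→P6 = 5+20 = 25 is longest, so the finish becomes 25 days.
Change in finish: 25 − 25 = +0 days.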